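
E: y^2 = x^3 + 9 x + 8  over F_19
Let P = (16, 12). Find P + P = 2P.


Doubling: s = (3 x1^2 + a) / (2 y1)
s = (3*16^2 + 9) / (2*12) mod 19 = 11
x3 = s^2 - 2 x1 mod 19 = 11^2 - 2*16 = 13
y3 = s (x1 - x3) - y1 mod 19 = 11 * (16 - 13) - 12 = 2

2P = (13, 2)


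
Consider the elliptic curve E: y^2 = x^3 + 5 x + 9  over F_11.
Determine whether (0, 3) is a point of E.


Check whether y^2 = x^3 + 5 x + 9 (mod 11) for (x, y) = (0, 3).
LHS: y^2 = 3^2 mod 11 = 9
RHS: x^3 + 5 x + 9 = 0^3 + 5*0 + 9 mod 11 = 9
LHS = RHS

Yes, on the curve


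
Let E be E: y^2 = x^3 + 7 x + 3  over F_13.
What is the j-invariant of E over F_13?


Delta = -16(4 a^3 + 27 b^2) mod 13 = 4
-1728 * (4 a)^3 = -1728 * (4*7)^3 mod 13 = 8
j = 8 * 4^(-1) mod 13 = 2

j = 2 (mod 13)


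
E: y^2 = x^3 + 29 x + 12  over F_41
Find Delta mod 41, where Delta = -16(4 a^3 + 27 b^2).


4 a^3 + 27 b^2 = 4*29^3 + 27*12^2 = 97556 + 3888 = 101444
Delta = -16 * (101444) = -1623104
Delta mod 41 = 4

Delta = 4 (mod 41)


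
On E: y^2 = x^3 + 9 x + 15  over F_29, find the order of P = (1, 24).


Compute successive multiples of P until we hit O:
  1P = (1, 24)
  2P = (18, 8)
  3P = (15, 25)
  4P = (17, 8)
  5P = (12, 16)
  6P = (23, 21)
  7P = (4, 12)
  8P = (11, 16)
  ... (continuing to 25P)
  25P = O

ord(P) = 25


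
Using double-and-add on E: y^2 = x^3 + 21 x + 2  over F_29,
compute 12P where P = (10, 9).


k = 12 = 1100_2 (binary, LSB first: 0011)
Double-and-add from P = (10, 9):
  bit 0 = 0: acc unchanged = O
  bit 1 = 0: acc unchanged = O
  bit 2 = 1: acc = O + (14, 13) = (14, 13)
  bit 3 = 1: acc = (14, 13) + (1, 16) = (18, 8)

12P = (18, 8)


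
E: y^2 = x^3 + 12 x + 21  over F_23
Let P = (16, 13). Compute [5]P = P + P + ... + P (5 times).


k = 5 = 101_2 (binary, LSB first: 101)
Double-and-add from P = (16, 13):
  bit 0 = 1: acc = O + (16, 13) = (16, 13)
  bit 1 = 0: acc unchanged = (16, 13)
  bit 2 = 1: acc = (16, 13) + (21, 9) = (17, 20)

5P = (17, 20)


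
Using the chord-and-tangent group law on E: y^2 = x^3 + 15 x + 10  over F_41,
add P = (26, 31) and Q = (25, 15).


P != Q, so use the chord formula.
s = (y2 - y1) / (x2 - x1) = (25) / (40) mod 41 = 16
x3 = s^2 - x1 - x2 mod 41 = 16^2 - 26 - 25 = 0
y3 = s (x1 - x3) - y1 mod 41 = 16 * (26 - 0) - 31 = 16

P + Q = (0, 16)


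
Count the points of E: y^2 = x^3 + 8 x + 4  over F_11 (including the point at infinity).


For each x in F_11, count y with y^2 = x^3 + 8 x + 4 mod 11:
  x = 0: RHS = 4, y in [2, 9]  -> 2 point(s)
  x = 3: RHS = 0, y in [0]  -> 1 point(s)
  x = 4: RHS = 1, y in [1, 10]  -> 2 point(s)
  x = 5: RHS = 4, y in [2, 9]  -> 2 point(s)
  x = 6: RHS = 4, y in [2, 9]  -> 2 point(s)
Affine points: 9. Add the point at infinity: total = 10.

#E(F_11) = 10


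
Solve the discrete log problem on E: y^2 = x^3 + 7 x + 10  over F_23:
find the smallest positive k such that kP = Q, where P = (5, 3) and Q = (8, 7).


Enumerate multiples of P until we hit Q = (8, 7):
  1P = (5, 3)
  2P = (3, 9)
  3P = (1, 8)
  4P = (20, 10)
  5P = (2, 3)
  6P = (16, 20)
  7P = (8, 7)
Match found at i = 7.

k = 7


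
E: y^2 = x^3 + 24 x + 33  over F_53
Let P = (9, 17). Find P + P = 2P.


Doubling: s = (3 x1^2 + a) / (2 y1)
s = (3*9^2 + 24) / (2*17) mod 53 = 25
x3 = s^2 - 2 x1 mod 53 = 25^2 - 2*9 = 24
y3 = s (x1 - x3) - y1 mod 53 = 25 * (9 - 24) - 17 = 32

2P = (24, 32)


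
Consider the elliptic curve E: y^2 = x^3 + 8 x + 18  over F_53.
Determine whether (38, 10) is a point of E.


Check whether y^2 = x^3 + 8 x + 18 (mod 53) for (x, y) = (38, 10).
LHS: y^2 = 10^2 mod 53 = 47
RHS: x^3 + 8 x + 18 = 38^3 + 8*38 + 18 mod 53 = 21
LHS != RHS

No, not on the curve


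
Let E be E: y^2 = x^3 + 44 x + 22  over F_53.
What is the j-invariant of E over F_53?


Delta = -16(4 a^3 + 27 b^2) mod 53 = 13
-1728 * (4 a)^3 = -1728 * (4*44)^3 mod 53 = 35
j = 35 * 13^(-1) mod 53 = 19

j = 19 (mod 53)


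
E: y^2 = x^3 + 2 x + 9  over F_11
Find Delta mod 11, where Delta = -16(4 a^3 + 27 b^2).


4 a^3 + 27 b^2 = 4*2^3 + 27*9^2 = 32 + 2187 = 2219
Delta = -16 * (2219) = -35504
Delta mod 11 = 4

Delta = 4 (mod 11)


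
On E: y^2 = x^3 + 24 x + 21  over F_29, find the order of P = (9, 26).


Compute successive multiples of P until we hit O:
  1P = (9, 26)
  2P = (12, 6)
  3P = (17, 8)
  4P = (28, 24)
  5P = (28, 5)
  6P = (17, 21)
  7P = (12, 23)
  8P = (9, 3)
  ... (continuing to 9P)
  9P = O

ord(P) = 9


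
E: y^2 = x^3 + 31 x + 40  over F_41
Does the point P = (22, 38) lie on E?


Check whether y^2 = x^3 + 31 x + 40 (mod 41) for (x, y) = (22, 38).
LHS: y^2 = 38^2 mod 41 = 9
RHS: x^3 + 31 x + 40 = 22^3 + 31*22 + 40 mod 41 = 13
LHS != RHS

No, not on the curve


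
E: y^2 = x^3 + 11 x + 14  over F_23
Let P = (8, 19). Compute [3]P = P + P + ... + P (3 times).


k = 3 = 11_2 (binary, LSB first: 11)
Double-and-add from P = (8, 19):
  bit 0 = 1: acc = O + (8, 19) = (8, 19)
  bit 1 = 1: acc = (8, 19) + (13, 13) = (20, 0)

3P = (20, 0)


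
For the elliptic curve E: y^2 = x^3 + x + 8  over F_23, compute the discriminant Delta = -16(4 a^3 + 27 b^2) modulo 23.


4 a^3 + 27 b^2 = 4*1^3 + 27*8^2 = 4 + 1728 = 1732
Delta = -16 * (1732) = -27712
Delta mod 23 = 3

Delta = 3 (mod 23)


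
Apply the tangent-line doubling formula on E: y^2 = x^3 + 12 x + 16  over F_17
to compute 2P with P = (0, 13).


Doubling: s = (3 x1^2 + a) / (2 y1)
s = (3*0^2 + 12) / (2*13) mod 17 = 7
x3 = s^2 - 2 x1 mod 17 = 7^2 - 2*0 = 15
y3 = s (x1 - x3) - y1 mod 17 = 7 * (0 - 15) - 13 = 1

2P = (15, 1)


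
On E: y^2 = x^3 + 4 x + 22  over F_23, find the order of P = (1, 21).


Compute successive multiples of P until we hit O:
  1P = (1, 21)
  2P = (14, 19)
  3P = (20, 12)
  4P = (20, 11)
  5P = (14, 4)
  6P = (1, 2)
  7P = O

ord(P) = 7


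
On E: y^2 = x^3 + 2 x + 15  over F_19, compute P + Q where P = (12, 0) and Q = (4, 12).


P != Q, so use the chord formula.
s = (y2 - y1) / (x2 - x1) = (12) / (11) mod 19 = 8
x3 = s^2 - x1 - x2 mod 19 = 8^2 - 12 - 4 = 10
y3 = s (x1 - x3) - y1 mod 19 = 8 * (12 - 10) - 0 = 16

P + Q = (10, 16)


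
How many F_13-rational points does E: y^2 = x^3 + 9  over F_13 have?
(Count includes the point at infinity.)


For each x in F_13, count y with y^2 = x^3 + 0 x + 9 mod 13:
  x = 0: RHS = 9, y in [3, 10]  -> 2 point(s)
  x = 1: RHS = 10, y in [6, 7]  -> 2 point(s)
  x = 2: RHS = 4, y in [2, 11]  -> 2 point(s)
  x = 3: RHS = 10, y in [6, 7]  -> 2 point(s)
  x = 5: RHS = 4, y in [2, 11]  -> 2 point(s)
  x = 6: RHS = 4, y in [2, 11]  -> 2 point(s)
  x = 7: RHS = 1, y in [1, 12]  -> 2 point(s)
  x = 8: RHS = 1, y in [1, 12]  -> 2 point(s)
  x = 9: RHS = 10, y in [6, 7]  -> 2 point(s)
  x = 11: RHS = 1, y in [1, 12]  -> 2 point(s)
Affine points: 20. Add the point at infinity: total = 21.

#E(F_13) = 21


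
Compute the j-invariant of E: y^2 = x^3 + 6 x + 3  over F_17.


Delta = -16(4 a^3 + 27 b^2) mod 17 = 2
-1728 * (4 a)^3 = -1728 * (4*6)^3 mod 17 = 1
j = 1 * 2^(-1) mod 17 = 9

j = 9 (mod 17)


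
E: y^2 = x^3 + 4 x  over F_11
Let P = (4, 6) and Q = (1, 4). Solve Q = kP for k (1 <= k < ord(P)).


Enumerate multiples of P until we hit Q = (1, 4):
  1P = (4, 6)
  2P = (1, 7)
  3P = (0, 0)
  4P = (1, 4)
Match found at i = 4.

k = 4


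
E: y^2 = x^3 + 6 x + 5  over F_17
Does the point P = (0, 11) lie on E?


Check whether y^2 = x^3 + 6 x + 5 (mod 17) for (x, y) = (0, 11).
LHS: y^2 = 11^2 mod 17 = 2
RHS: x^3 + 6 x + 5 = 0^3 + 6*0 + 5 mod 17 = 5
LHS != RHS

No, not on the curve


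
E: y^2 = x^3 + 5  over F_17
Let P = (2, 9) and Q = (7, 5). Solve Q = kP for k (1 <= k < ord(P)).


Enumerate multiples of P until we hit Q = (7, 5):
  1P = (2, 9)
  2P = (4, 1)
  3P = (10, 6)
  4P = (7, 12)
  5P = (7, 5)
Match found at i = 5.

k = 5


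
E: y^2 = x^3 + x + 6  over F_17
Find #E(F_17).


For each x in F_17, count y with y^2 = x^3 + 1 x + 6 mod 17:
  x = 1: RHS = 8, y in [5, 12]  -> 2 point(s)
  x = 2: RHS = 16, y in [4, 13]  -> 2 point(s)
  x = 3: RHS = 2, y in [6, 11]  -> 2 point(s)
  x = 5: RHS = 0, y in [0]  -> 1 point(s)
  x = 7: RHS = 16, y in [4, 13]  -> 2 point(s)
  x = 8: RHS = 16, y in [4, 13]  -> 2 point(s)
  x = 9: RHS = 13, y in [8, 9]  -> 2 point(s)
  x = 10: RHS = 13, y in [8, 9]  -> 2 point(s)
  x = 15: RHS = 13, y in [8, 9]  -> 2 point(s)
  x = 16: RHS = 4, y in [2, 15]  -> 2 point(s)
Affine points: 19. Add the point at infinity: total = 20.

#E(F_17) = 20


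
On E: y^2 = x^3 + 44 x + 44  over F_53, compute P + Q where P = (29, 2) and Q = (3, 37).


P != Q, so use the chord formula.
s = (y2 - y1) / (x2 - x1) = (35) / (27) mod 53 = 17
x3 = s^2 - x1 - x2 mod 53 = 17^2 - 29 - 3 = 45
y3 = s (x1 - x3) - y1 mod 53 = 17 * (29 - 45) - 2 = 44

P + Q = (45, 44)


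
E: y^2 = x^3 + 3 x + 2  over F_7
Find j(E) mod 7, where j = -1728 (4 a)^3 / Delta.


Delta = -16(4 a^3 + 27 b^2) mod 7 = 2
-1728 * (4 a)^3 = -1728 * (4*3)^3 mod 7 = 6
j = 6 * 2^(-1) mod 7 = 3

j = 3 (mod 7)


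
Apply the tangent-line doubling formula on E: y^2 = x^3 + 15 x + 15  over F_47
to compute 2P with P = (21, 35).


Doubling: s = (3 x1^2 + a) / (2 y1)
s = (3*21^2 + 15) / (2*35) mod 47 = 3
x3 = s^2 - 2 x1 mod 47 = 3^2 - 2*21 = 14
y3 = s (x1 - x3) - y1 mod 47 = 3 * (21 - 14) - 35 = 33

2P = (14, 33)


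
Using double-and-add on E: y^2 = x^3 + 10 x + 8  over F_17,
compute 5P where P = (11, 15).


k = 5 = 101_2 (binary, LSB first: 101)
Double-and-add from P = (11, 15):
  bit 0 = 1: acc = O + (11, 15) = (11, 15)
  bit 1 = 0: acc unchanged = (11, 15)
  bit 2 = 1: acc = (11, 15) + (11, 15) = (11, 2)

5P = (11, 2)


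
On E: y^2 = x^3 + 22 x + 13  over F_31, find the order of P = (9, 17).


Compute successive multiples of P until we hit O:
  1P = (9, 17)
  2P = (21, 8)
  3P = (19, 6)
  4P = (7, 18)
  5P = (23, 21)
  6P = (13, 4)
  7P = (6, 12)
  8P = (5, 0)
  ... (continuing to 16P)
  16P = O

ord(P) = 16


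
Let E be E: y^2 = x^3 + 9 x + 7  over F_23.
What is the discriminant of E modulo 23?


4 a^3 + 27 b^2 = 4*9^3 + 27*7^2 = 2916 + 1323 = 4239
Delta = -16 * (4239) = -67824
Delta mod 23 = 3

Delta = 3 (mod 23)


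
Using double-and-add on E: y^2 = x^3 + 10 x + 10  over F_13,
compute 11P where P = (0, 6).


k = 11 = 1011_2 (binary, LSB first: 1101)
Double-and-add from P = (0, 6):
  bit 0 = 1: acc = O + (0, 6) = (0, 6)
  bit 1 = 1: acc = (0, 6) + (9, 6) = (4, 7)
  bit 2 = 0: acc unchanged = (4, 7)
  bit 3 = 1: acc = (4, 7) + (6, 0) = (12, 8)

11P = (12, 8)


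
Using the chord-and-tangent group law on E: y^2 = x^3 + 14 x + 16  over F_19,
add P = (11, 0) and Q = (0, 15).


P != Q, so use the chord formula.
s = (y2 - y1) / (x2 - x1) = (15) / (8) mod 19 = 9
x3 = s^2 - x1 - x2 mod 19 = 9^2 - 11 - 0 = 13
y3 = s (x1 - x3) - y1 mod 19 = 9 * (11 - 13) - 0 = 1

P + Q = (13, 1)


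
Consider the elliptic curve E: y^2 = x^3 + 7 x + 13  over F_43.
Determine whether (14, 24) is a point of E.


Check whether y^2 = x^3 + 7 x + 13 (mod 43) for (x, y) = (14, 24).
LHS: y^2 = 24^2 mod 43 = 17
RHS: x^3 + 7 x + 13 = 14^3 + 7*14 + 13 mod 43 = 17
LHS = RHS

Yes, on the curve


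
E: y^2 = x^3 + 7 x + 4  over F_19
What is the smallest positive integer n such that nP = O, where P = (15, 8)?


Compute successive multiples of P until we hit O:
  1P = (15, 8)
  2P = (0, 2)
  3P = (11, 5)
  4P = (9, 6)
  5P = (12, 12)
  6P = (17, 1)
  7P = (4, 1)
  8P = (7, 4)
  ... (continuing to 19P)
  19P = O

ord(P) = 19


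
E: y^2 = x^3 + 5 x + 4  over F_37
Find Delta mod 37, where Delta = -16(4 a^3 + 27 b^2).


4 a^3 + 27 b^2 = 4*5^3 + 27*4^2 = 500 + 432 = 932
Delta = -16 * (932) = -14912
Delta mod 37 = 36

Delta = 36 (mod 37)


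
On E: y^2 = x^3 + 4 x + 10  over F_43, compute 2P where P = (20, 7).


Doubling: s = (3 x1^2 + a) / (2 y1)
s = (3*20^2 + 4) / (2*7) mod 43 = 0
x3 = s^2 - 2 x1 mod 43 = 0^2 - 2*20 = 3
y3 = s (x1 - x3) - y1 mod 43 = 0 * (20 - 3) - 7 = 36

2P = (3, 36)


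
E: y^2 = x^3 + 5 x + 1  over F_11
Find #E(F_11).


For each x in F_11, count y with y^2 = x^3 + 5 x + 1 mod 11:
  x = 0: RHS = 1, y in [1, 10]  -> 2 point(s)
  x = 6: RHS = 5, y in [4, 7]  -> 2 point(s)
  x = 7: RHS = 5, y in [4, 7]  -> 2 point(s)
  x = 8: RHS = 3, y in [5, 6]  -> 2 point(s)
  x = 9: RHS = 5, y in [4, 7]  -> 2 point(s)
Affine points: 10. Add the point at infinity: total = 11.

#E(F_11) = 11


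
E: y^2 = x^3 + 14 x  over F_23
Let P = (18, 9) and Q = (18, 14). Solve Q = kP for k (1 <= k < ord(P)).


Enumerate multiples of P until we hit Q = (18, 14):
  1P = (18, 9)
  2P = (3, 0)
  3P = (18, 14)
Match found at i = 3.

k = 3


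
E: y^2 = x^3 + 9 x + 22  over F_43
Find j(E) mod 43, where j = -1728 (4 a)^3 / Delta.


Delta = -16(4 a^3 + 27 b^2) mod 43 = 20
-1728 * (4 a)^3 = -1728 * (4*9)^3 mod 43 = 35
j = 35 * 20^(-1) mod 43 = 34

j = 34 (mod 43)


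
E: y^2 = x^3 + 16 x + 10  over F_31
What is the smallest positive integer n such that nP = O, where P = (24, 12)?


Compute successive multiples of P until we hit O:
  1P = (24, 12)
  2P = (21, 20)
  3P = (0, 17)
  4P = (17, 24)
  5P = (29, 1)
  6P = (25, 15)
  7P = (22, 25)
  8P = (4, 13)
  ... (continuing to 28P)
  28P = O

ord(P) = 28


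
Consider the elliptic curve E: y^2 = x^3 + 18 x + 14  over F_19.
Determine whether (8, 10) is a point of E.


Check whether y^2 = x^3 + 18 x + 14 (mod 19) for (x, y) = (8, 10).
LHS: y^2 = 10^2 mod 19 = 5
RHS: x^3 + 18 x + 14 = 8^3 + 18*8 + 14 mod 19 = 5
LHS = RHS

Yes, on the curve


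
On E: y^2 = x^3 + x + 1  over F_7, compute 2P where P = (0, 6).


Doubling: s = (3 x1^2 + a) / (2 y1)
s = (3*0^2 + 1) / (2*6) mod 7 = 3
x3 = s^2 - 2 x1 mod 7 = 3^2 - 2*0 = 2
y3 = s (x1 - x3) - y1 mod 7 = 3 * (0 - 2) - 6 = 2

2P = (2, 2)


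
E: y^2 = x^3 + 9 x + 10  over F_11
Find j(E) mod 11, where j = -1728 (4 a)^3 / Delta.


Delta = -16(4 a^3 + 27 b^2) mod 11 = 3
-1728 * (4 a)^3 = -1728 * (4*9)^3 mod 11 = 6
j = 6 * 3^(-1) mod 11 = 2

j = 2 (mod 11)


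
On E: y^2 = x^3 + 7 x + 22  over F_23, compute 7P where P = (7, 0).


k = 7 = 111_2 (binary, LSB first: 111)
Double-and-add from P = (7, 0):
  bit 0 = 1: acc = O + (7, 0) = (7, 0)
  bit 1 = 1: acc = (7, 0) + O = (7, 0)
  bit 2 = 1: acc = (7, 0) + O = (7, 0)

7P = (7, 0)


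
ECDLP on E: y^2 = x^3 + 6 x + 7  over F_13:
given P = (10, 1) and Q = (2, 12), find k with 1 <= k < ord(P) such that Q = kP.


Enumerate multiples of P until we hit Q = (2, 12):
  1P = (10, 1)
  2P = (2, 1)
  3P = (1, 12)
  4P = (12, 0)
  5P = (1, 1)
  6P = (2, 12)
Match found at i = 6.

k = 6


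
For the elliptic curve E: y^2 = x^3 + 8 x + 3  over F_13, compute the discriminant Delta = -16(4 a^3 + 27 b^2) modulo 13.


4 a^3 + 27 b^2 = 4*8^3 + 27*3^2 = 2048 + 243 = 2291
Delta = -16 * (2291) = -36656
Delta mod 13 = 4

Delta = 4 (mod 13)


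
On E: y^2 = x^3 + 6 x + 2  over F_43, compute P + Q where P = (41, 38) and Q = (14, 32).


P != Q, so use the chord formula.
s = (y2 - y1) / (x2 - x1) = (37) / (16) mod 43 = 5
x3 = s^2 - x1 - x2 mod 43 = 5^2 - 41 - 14 = 13
y3 = s (x1 - x3) - y1 mod 43 = 5 * (41 - 13) - 38 = 16

P + Q = (13, 16)


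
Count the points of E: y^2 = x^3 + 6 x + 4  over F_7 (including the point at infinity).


For each x in F_7, count y with y^2 = x^3 + 6 x + 4 mod 7:
  x = 0: RHS = 4, y in [2, 5]  -> 2 point(s)
  x = 1: RHS = 4, y in [2, 5]  -> 2 point(s)
  x = 3: RHS = 0, y in [0]  -> 1 point(s)
  x = 4: RHS = 1, y in [1, 6]  -> 2 point(s)
  x = 6: RHS = 4, y in [2, 5]  -> 2 point(s)
Affine points: 9. Add the point at infinity: total = 10.

#E(F_7) = 10


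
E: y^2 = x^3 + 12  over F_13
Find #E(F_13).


For each x in F_13, count y with y^2 = x^3 + 0 x + 12 mod 13:
  x = 0: RHS = 12, y in [5, 8]  -> 2 point(s)
  x = 1: RHS = 0, y in [0]  -> 1 point(s)
  x = 3: RHS = 0, y in [0]  -> 1 point(s)
  x = 7: RHS = 4, y in [2, 11]  -> 2 point(s)
  x = 8: RHS = 4, y in [2, 11]  -> 2 point(s)
  x = 9: RHS = 0, y in [0]  -> 1 point(s)
  x = 11: RHS = 4, y in [2, 11]  -> 2 point(s)
Affine points: 11. Add the point at infinity: total = 12.

#E(F_13) = 12


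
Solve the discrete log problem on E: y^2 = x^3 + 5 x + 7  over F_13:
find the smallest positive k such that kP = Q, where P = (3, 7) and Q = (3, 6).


Enumerate multiples of P until we hit Q = (3, 6):
  1P = (3, 7)
  2P = (4, 0)
  3P = (3, 6)
Match found at i = 3.

k = 3


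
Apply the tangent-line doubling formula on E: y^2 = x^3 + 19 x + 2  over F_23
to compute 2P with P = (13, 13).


Doubling: s = (3 x1^2 + a) / (2 y1)
s = (3*13^2 + 19) / (2*13) mod 23 = 22
x3 = s^2 - 2 x1 mod 23 = 22^2 - 2*13 = 21
y3 = s (x1 - x3) - y1 mod 23 = 22 * (13 - 21) - 13 = 18

2P = (21, 18)


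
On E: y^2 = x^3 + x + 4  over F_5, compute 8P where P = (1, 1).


k = 8 = 1000_2 (binary, LSB first: 0001)
Double-and-add from P = (1, 1):
  bit 0 = 0: acc unchanged = O
  bit 1 = 0: acc unchanged = O
  bit 2 = 0: acc unchanged = O
  bit 3 = 1: acc = O + (1, 4) = (1, 4)

8P = (1, 4)


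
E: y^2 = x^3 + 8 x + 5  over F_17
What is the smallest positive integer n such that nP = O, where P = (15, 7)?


Compute successive multiples of P until we hit O:
  1P = (15, 7)
  2P = (5, 0)
  3P = (15, 10)
  4P = O

ord(P) = 4


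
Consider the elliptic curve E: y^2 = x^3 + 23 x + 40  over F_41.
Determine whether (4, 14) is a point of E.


Check whether y^2 = x^3 + 23 x + 40 (mod 41) for (x, y) = (4, 14).
LHS: y^2 = 14^2 mod 41 = 32
RHS: x^3 + 23 x + 40 = 4^3 + 23*4 + 40 mod 41 = 32
LHS = RHS

Yes, on the curve


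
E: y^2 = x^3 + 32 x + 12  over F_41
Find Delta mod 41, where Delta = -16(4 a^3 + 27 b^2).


4 a^3 + 27 b^2 = 4*32^3 + 27*12^2 = 131072 + 3888 = 134960
Delta = -16 * (134960) = -2159360
Delta mod 41 = 28

Delta = 28 (mod 41)


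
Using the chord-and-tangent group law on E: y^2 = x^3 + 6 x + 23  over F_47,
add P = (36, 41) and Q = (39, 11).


P != Q, so use the chord formula.
s = (y2 - y1) / (x2 - x1) = (17) / (3) mod 47 = 37
x3 = s^2 - x1 - x2 mod 47 = 37^2 - 36 - 39 = 25
y3 = s (x1 - x3) - y1 mod 47 = 37 * (36 - 25) - 41 = 37

P + Q = (25, 37)


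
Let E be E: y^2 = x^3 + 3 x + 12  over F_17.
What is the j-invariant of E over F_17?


Delta = -16(4 a^3 + 27 b^2) mod 17 = 1
-1728 * (4 a)^3 = -1728 * (4*3)^3 mod 17 = 15
j = 15 * 1^(-1) mod 17 = 15

j = 15 (mod 17)


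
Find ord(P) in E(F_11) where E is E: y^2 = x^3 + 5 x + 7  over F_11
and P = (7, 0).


Compute successive multiples of P until we hit O:
  1P = (7, 0)
  2P = O

ord(P) = 2


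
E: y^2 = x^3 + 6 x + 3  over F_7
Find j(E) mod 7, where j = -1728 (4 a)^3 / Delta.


Delta = -16(4 a^3 + 27 b^2) mod 7 = 5
-1728 * (4 a)^3 = -1728 * (4*6)^3 mod 7 = 6
j = 6 * 5^(-1) mod 7 = 4

j = 4 (mod 7)


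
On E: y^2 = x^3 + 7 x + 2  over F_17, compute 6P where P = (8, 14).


k = 6 = 110_2 (binary, LSB first: 011)
Double-and-add from P = (8, 14):
  bit 0 = 0: acc unchanged = O
  bit 1 = 1: acc = O + (5, 14) = (5, 14)
  bit 2 = 1: acc = (5, 14) + (3, 4) = (0, 11)

6P = (0, 11)


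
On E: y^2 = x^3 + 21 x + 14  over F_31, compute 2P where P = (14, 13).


Doubling: s = (3 x1^2 + a) / (2 y1)
s = (3*14^2 + 21) / (2*13) mod 31 = 27
x3 = s^2 - 2 x1 mod 31 = 27^2 - 2*14 = 19
y3 = s (x1 - x3) - y1 mod 31 = 27 * (14 - 19) - 13 = 7

2P = (19, 7)


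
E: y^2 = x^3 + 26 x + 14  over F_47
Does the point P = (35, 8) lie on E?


Check whether y^2 = x^3 + 26 x + 14 (mod 47) for (x, y) = (35, 8).
LHS: y^2 = 8^2 mod 47 = 17
RHS: x^3 + 26 x + 14 = 35^3 + 26*35 + 14 mod 47 = 42
LHS != RHS

No, not on the curve


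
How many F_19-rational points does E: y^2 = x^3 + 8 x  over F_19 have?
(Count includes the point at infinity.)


For each x in F_19, count y with y^2 = x^3 + 8 x + 0 mod 19:
  x = 0: RHS = 0, y in [0]  -> 1 point(s)
  x = 1: RHS = 9, y in [3, 16]  -> 2 point(s)
  x = 2: RHS = 5, y in [9, 10]  -> 2 point(s)
  x = 4: RHS = 1, y in [1, 18]  -> 2 point(s)
  x = 6: RHS = 17, y in [6, 13]  -> 2 point(s)
  x = 7: RHS = 0, y in [0]  -> 1 point(s)
  x = 8: RHS = 6, y in [5, 14]  -> 2 point(s)
  x = 10: RHS = 16, y in [4, 15]  -> 2 point(s)
  x = 12: RHS = 0, y in [0]  -> 1 point(s)
  x = 14: RHS = 6, y in [5, 14]  -> 2 point(s)
  x = 16: RHS = 6, y in [5, 14]  -> 2 point(s)
Affine points: 19. Add the point at infinity: total = 20.

#E(F_19) = 20


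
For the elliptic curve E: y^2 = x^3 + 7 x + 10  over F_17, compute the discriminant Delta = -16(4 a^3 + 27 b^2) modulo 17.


4 a^3 + 27 b^2 = 4*7^3 + 27*10^2 = 1372 + 2700 = 4072
Delta = -16 * (4072) = -65152
Delta mod 17 = 9

Delta = 9 (mod 17)


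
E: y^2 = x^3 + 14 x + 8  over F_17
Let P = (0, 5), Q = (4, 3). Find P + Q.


P != Q, so use the chord formula.
s = (y2 - y1) / (x2 - x1) = (15) / (4) mod 17 = 8
x3 = s^2 - x1 - x2 mod 17 = 8^2 - 0 - 4 = 9
y3 = s (x1 - x3) - y1 mod 17 = 8 * (0 - 9) - 5 = 8

P + Q = (9, 8)


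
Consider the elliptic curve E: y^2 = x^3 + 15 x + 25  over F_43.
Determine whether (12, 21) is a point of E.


Check whether y^2 = x^3 + 15 x + 25 (mod 43) for (x, y) = (12, 21).
LHS: y^2 = 21^2 mod 43 = 11
RHS: x^3 + 15 x + 25 = 12^3 + 15*12 + 25 mod 43 = 41
LHS != RHS

No, not on the curve


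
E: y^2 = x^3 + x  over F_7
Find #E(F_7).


For each x in F_7, count y with y^2 = x^3 + 1 x + 0 mod 7:
  x = 0: RHS = 0, y in [0]  -> 1 point(s)
  x = 1: RHS = 2, y in [3, 4]  -> 2 point(s)
  x = 3: RHS = 2, y in [3, 4]  -> 2 point(s)
  x = 5: RHS = 4, y in [2, 5]  -> 2 point(s)
Affine points: 7. Add the point at infinity: total = 8.

#E(F_7) = 8


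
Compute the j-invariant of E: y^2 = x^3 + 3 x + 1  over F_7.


Delta = -16(4 a^3 + 27 b^2) mod 7 = 3
-1728 * (4 a)^3 = -1728 * (4*3)^3 mod 7 = 6
j = 6 * 3^(-1) mod 7 = 2

j = 2 (mod 7)


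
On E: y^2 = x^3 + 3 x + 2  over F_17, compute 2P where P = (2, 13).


Doubling: s = (3 x1^2 + a) / (2 y1)
s = (3*2^2 + 3) / (2*13) mod 17 = 13
x3 = s^2 - 2 x1 mod 17 = 13^2 - 2*2 = 12
y3 = s (x1 - x3) - y1 mod 17 = 13 * (2 - 12) - 13 = 10

2P = (12, 10)


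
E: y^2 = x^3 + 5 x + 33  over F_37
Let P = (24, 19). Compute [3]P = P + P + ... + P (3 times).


k = 3 = 11_2 (binary, LSB first: 11)
Double-and-add from P = (24, 19):
  bit 0 = 1: acc = O + (24, 19) = (24, 19)
  bit 1 = 1: acc = (24, 19) + (25, 24) = (13, 36)

3P = (13, 36)


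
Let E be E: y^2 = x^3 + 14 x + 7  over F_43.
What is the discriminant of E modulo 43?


4 a^3 + 27 b^2 = 4*14^3 + 27*7^2 = 10976 + 1323 = 12299
Delta = -16 * (12299) = -196784
Delta mod 43 = 27

Delta = 27 (mod 43)


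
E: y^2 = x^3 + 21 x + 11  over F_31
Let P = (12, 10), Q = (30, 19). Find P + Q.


P != Q, so use the chord formula.
s = (y2 - y1) / (x2 - x1) = (9) / (18) mod 31 = 16
x3 = s^2 - x1 - x2 mod 31 = 16^2 - 12 - 30 = 28
y3 = s (x1 - x3) - y1 mod 31 = 16 * (12 - 28) - 10 = 13

P + Q = (28, 13)


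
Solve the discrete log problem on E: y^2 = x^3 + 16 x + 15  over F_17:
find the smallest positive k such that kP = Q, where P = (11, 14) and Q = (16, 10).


Enumerate multiples of P until we hit Q = (16, 10):
  1P = (11, 14)
  2P = (16, 10)
Match found at i = 2.

k = 2


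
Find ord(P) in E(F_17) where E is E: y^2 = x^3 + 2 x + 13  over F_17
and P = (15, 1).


Compute successive multiples of P until we hit O:
  1P = (15, 1)
  2P = (2, 5)
  3P = (1, 13)
  4P = (0, 8)
  5P = (10, 8)
  6P = (13, 3)
  7P = (7, 8)
  8P = (4, 0)
  ... (continuing to 16P)
  16P = O

ord(P) = 16


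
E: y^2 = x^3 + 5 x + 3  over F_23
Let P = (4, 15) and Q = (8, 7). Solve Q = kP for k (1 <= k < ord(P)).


Enumerate multiples of P until we hit Q = (8, 7):
  1P = (4, 15)
  2P = (16, 19)
  3P = (21, 10)
  4P = (7, 17)
  5P = (15, 16)
  6P = (8, 16)
  7P = (1, 3)
  8P = (11, 3)
  9P = (10, 15)
  10P = (9, 8)
  11P = (0, 7)
  12P = (0, 16)
  13P = (9, 15)
  14P = (10, 8)
  15P = (11, 20)
  16P = (1, 20)
  17P = (8, 7)
Match found at i = 17.

k = 17


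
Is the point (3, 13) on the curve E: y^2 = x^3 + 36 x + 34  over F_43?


Check whether y^2 = x^3 + 36 x + 34 (mod 43) for (x, y) = (3, 13).
LHS: y^2 = 13^2 mod 43 = 40
RHS: x^3 + 36 x + 34 = 3^3 + 36*3 + 34 mod 43 = 40
LHS = RHS

Yes, on the curve


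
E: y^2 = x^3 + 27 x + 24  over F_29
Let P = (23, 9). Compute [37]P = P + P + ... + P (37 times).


k = 37 = 100101_2 (binary, LSB first: 101001)
Double-and-add from P = (23, 9):
  bit 0 = 1: acc = O + (23, 9) = (23, 9)
  bit 1 = 0: acc unchanged = (23, 9)
  bit 2 = 1: acc = (23, 9) + (16, 12) = (18, 22)
  bit 3 = 0: acc unchanged = (18, 22)
  bit 4 = 0: acc unchanged = (18, 22)
  bit 5 = 1: acc = (18, 22) + (15, 11) = (3, 4)

37P = (3, 4)


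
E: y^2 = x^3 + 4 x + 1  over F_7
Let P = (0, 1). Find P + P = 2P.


Doubling: s = (3 x1^2 + a) / (2 y1)
s = (3*0^2 + 4) / (2*1) mod 7 = 2
x3 = s^2 - 2 x1 mod 7 = 2^2 - 2*0 = 4
y3 = s (x1 - x3) - y1 mod 7 = 2 * (0 - 4) - 1 = 5

2P = (4, 5)


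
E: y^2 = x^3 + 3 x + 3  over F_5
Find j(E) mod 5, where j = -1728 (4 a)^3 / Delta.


Delta = -16(4 a^3 + 27 b^2) mod 5 = 4
-1728 * (4 a)^3 = -1728 * (4*3)^3 mod 5 = 1
j = 1 * 4^(-1) mod 5 = 4

j = 4 (mod 5)


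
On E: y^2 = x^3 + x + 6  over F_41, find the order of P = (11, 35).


Compute successive multiples of P until we hit O:
  1P = (11, 35)
  2P = (28, 16)
  3P = (39, 18)
  4P = (16, 31)
  5P = (13, 24)
  6P = (37, 26)
  7P = (36, 32)
  8P = (40, 39)
  ... (continuing to 45P)
  45P = O

ord(P) = 45


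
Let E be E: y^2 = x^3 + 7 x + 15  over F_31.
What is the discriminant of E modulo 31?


4 a^3 + 27 b^2 = 4*7^3 + 27*15^2 = 1372 + 6075 = 7447
Delta = -16 * (7447) = -119152
Delta mod 31 = 12

Delta = 12 (mod 31)


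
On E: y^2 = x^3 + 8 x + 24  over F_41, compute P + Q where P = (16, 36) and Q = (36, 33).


P != Q, so use the chord formula.
s = (y2 - y1) / (x2 - x1) = (38) / (20) mod 41 = 6
x3 = s^2 - x1 - x2 mod 41 = 6^2 - 16 - 36 = 25
y3 = s (x1 - x3) - y1 mod 41 = 6 * (16 - 25) - 36 = 33

P + Q = (25, 33)


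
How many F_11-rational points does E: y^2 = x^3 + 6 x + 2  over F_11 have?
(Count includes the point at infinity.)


For each x in F_11, count y with y^2 = x^3 + 6 x + 2 mod 11:
  x = 1: RHS = 9, y in [3, 8]  -> 2 point(s)
  x = 2: RHS = 0, y in [0]  -> 1 point(s)
  x = 3: RHS = 3, y in [5, 6]  -> 2 point(s)
  x = 5: RHS = 3, y in [5, 6]  -> 2 point(s)
  x = 6: RHS = 1, y in [1, 10]  -> 2 point(s)
  x = 8: RHS = 1, y in [1, 10]  -> 2 point(s)
  x = 9: RHS = 4, y in [2, 9]  -> 2 point(s)
Affine points: 13. Add the point at infinity: total = 14.

#E(F_11) = 14


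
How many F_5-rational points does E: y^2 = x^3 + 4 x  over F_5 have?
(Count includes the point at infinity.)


For each x in F_5, count y with y^2 = x^3 + 4 x + 0 mod 5:
  x = 0: RHS = 0, y in [0]  -> 1 point(s)
  x = 1: RHS = 0, y in [0]  -> 1 point(s)
  x = 2: RHS = 1, y in [1, 4]  -> 2 point(s)
  x = 3: RHS = 4, y in [2, 3]  -> 2 point(s)
  x = 4: RHS = 0, y in [0]  -> 1 point(s)
Affine points: 7. Add the point at infinity: total = 8.

#E(F_5) = 8


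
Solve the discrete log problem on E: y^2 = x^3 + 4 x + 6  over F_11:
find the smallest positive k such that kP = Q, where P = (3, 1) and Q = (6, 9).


Enumerate multiples of P until we hit Q = (6, 9):
  1P = (3, 1)
  2P = (6, 2)
  3P = (7, 5)
  4P = (2, 0)
  5P = (7, 6)
  6P = (6, 9)
Match found at i = 6.

k = 6


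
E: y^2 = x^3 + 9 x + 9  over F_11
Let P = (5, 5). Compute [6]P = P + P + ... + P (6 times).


k = 6 = 110_2 (binary, LSB first: 011)
Double-and-add from P = (5, 5):
  bit 0 = 0: acc unchanged = O
  bit 1 = 1: acc = O + (6, 2) = (6, 2)
  bit 2 = 1: acc = (6, 2) + (0, 3) = (9, 4)

6P = (9, 4)


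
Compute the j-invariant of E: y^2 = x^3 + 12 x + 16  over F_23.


Delta = -16(4 a^3 + 27 b^2) mod 23 = 7
-1728 * (4 a)^3 = -1728 * (4*12)^3 mod 23 = 22
j = 22 * 7^(-1) mod 23 = 13

j = 13 (mod 23)


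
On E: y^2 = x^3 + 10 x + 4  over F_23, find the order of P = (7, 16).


Compute successive multiples of P until we hit O:
  1P = (7, 16)
  2P = (18, 17)
  3P = (2, 20)
  4P = (22, 19)
  5P = (6, 21)
  6P = (12, 9)
  7P = (17, 21)
  8P = (5, 8)
  ... (continuing to 30P)
  30P = O

ord(P) = 30


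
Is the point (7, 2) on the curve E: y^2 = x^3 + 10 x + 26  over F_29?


Check whether y^2 = x^3 + 10 x + 26 (mod 29) for (x, y) = (7, 2).
LHS: y^2 = 2^2 mod 29 = 4
RHS: x^3 + 10 x + 26 = 7^3 + 10*7 + 26 mod 29 = 4
LHS = RHS

Yes, on the curve


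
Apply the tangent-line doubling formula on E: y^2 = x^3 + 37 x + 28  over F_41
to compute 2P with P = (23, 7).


Doubling: s = (3 x1^2 + a) / (2 y1)
s = (3*23^2 + 37) / (2*7) mod 41 = 34
x3 = s^2 - 2 x1 mod 41 = 34^2 - 2*23 = 3
y3 = s (x1 - x3) - y1 mod 41 = 34 * (23 - 3) - 7 = 17

2P = (3, 17)


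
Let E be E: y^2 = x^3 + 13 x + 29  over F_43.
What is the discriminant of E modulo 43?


4 a^3 + 27 b^2 = 4*13^3 + 27*29^2 = 8788 + 22707 = 31495
Delta = -16 * (31495) = -503920
Delta mod 43 = 40

Delta = 40 (mod 43)


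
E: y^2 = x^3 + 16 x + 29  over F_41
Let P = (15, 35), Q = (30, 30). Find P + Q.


P != Q, so use the chord formula.
s = (y2 - y1) / (x2 - x1) = (36) / (15) mod 41 = 27
x3 = s^2 - x1 - x2 mod 41 = 27^2 - 15 - 30 = 28
y3 = s (x1 - x3) - y1 mod 41 = 27 * (15 - 28) - 35 = 24

P + Q = (28, 24)


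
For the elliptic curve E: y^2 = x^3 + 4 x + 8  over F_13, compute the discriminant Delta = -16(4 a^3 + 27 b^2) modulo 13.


4 a^3 + 27 b^2 = 4*4^3 + 27*8^2 = 256 + 1728 = 1984
Delta = -16 * (1984) = -31744
Delta mod 13 = 2

Delta = 2 (mod 13)


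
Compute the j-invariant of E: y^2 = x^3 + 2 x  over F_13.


Delta = -16(4 a^3 + 27 b^2) mod 13 = 8
-1728 * (4 a)^3 = -1728 * (4*2)^3 mod 13 = 5
j = 5 * 8^(-1) mod 13 = 12

j = 12 (mod 13)


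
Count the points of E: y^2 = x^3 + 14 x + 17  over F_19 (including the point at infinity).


For each x in F_19, count y with y^2 = x^3 + 14 x + 17 mod 19:
  x = 0: RHS = 17, y in [6, 13]  -> 2 point(s)
  x = 4: RHS = 4, y in [2, 17]  -> 2 point(s)
  x = 9: RHS = 17, y in [6, 13]  -> 2 point(s)
  x = 10: RHS = 17, y in [6, 13]  -> 2 point(s)
  x = 11: RHS = 1, y in [1, 18]  -> 2 point(s)
  x = 15: RHS = 11, y in [7, 12]  -> 2 point(s)
  x = 16: RHS = 5, y in [9, 10]  -> 2 point(s)
  x = 17: RHS = 0, y in [0]  -> 1 point(s)
Affine points: 15. Add the point at infinity: total = 16.

#E(F_19) = 16


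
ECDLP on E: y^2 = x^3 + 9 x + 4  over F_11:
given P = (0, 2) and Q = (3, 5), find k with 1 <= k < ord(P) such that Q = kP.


Enumerate multiples of P until we hit Q = (3, 5):
  1P = (0, 2)
  2P = (3, 5)
Match found at i = 2.

k = 2


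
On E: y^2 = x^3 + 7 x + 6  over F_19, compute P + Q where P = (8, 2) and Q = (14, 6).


P != Q, so use the chord formula.
s = (y2 - y1) / (x2 - x1) = (4) / (6) mod 19 = 7
x3 = s^2 - x1 - x2 mod 19 = 7^2 - 8 - 14 = 8
y3 = s (x1 - x3) - y1 mod 19 = 7 * (8 - 8) - 2 = 17

P + Q = (8, 17)


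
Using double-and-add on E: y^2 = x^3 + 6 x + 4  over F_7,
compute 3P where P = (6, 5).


k = 3 = 11_2 (binary, LSB first: 11)
Double-and-add from P = (6, 5):
  bit 0 = 1: acc = O + (6, 5) = (6, 5)
  bit 1 = 1: acc = (6, 5) + (4, 1) = (1, 5)

3P = (1, 5)


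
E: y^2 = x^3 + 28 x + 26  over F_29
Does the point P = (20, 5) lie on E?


Check whether y^2 = x^3 + 28 x + 26 (mod 29) for (x, y) = (20, 5).
LHS: y^2 = 5^2 mod 29 = 25
RHS: x^3 + 28 x + 26 = 20^3 + 28*20 + 26 mod 29 = 2
LHS != RHS

No, not on the curve


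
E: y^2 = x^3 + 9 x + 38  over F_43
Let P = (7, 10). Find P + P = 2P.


Doubling: s = (3 x1^2 + a) / (2 y1)
s = (3*7^2 + 9) / (2*10) mod 43 = 25
x3 = s^2 - 2 x1 mod 43 = 25^2 - 2*7 = 9
y3 = s (x1 - x3) - y1 mod 43 = 25 * (7 - 9) - 10 = 26

2P = (9, 26)


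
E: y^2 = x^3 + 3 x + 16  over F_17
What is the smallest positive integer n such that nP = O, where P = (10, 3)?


Compute successive multiples of P until we hit O:
  1P = (10, 3)
  2P = (10, 14)
  3P = O

ord(P) = 3


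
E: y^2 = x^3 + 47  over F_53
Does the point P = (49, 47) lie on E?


Check whether y^2 = x^3 + 0 x + 47 (mod 53) for (x, y) = (49, 47).
LHS: y^2 = 47^2 mod 53 = 36
RHS: x^3 + 0 x + 47 = 49^3 + 0*49 + 47 mod 53 = 36
LHS = RHS

Yes, on the curve


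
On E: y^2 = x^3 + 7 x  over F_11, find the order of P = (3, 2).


Compute successive multiples of P until we hit O:
  1P = (3, 2)
  2P = (3, 9)
  3P = O

ord(P) = 3


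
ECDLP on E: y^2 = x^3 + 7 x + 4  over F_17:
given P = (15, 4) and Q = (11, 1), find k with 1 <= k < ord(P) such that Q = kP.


Enumerate multiples of P until we hit Q = (11, 1):
  1P = (15, 4)
  2P = (3, 16)
  3P = (0, 15)
  4P = (11, 1)
Match found at i = 4.

k = 4


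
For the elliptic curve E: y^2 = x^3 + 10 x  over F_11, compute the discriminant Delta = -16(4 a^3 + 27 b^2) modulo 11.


4 a^3 + 27 b^2 = 4*10^3 + 27*0^2 = 4000 + 0 = 4000
Delta = -16 * (4000) = -64000
Delta mod 11 = 9

Delta = 9 (mod 11)


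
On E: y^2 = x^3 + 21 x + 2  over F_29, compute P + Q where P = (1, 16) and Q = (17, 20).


P != Q, so use the chord formula.
s = (y2 - y1) / (x2 - x1) = (4) / (16) mod 29 = 22
x3 = s^2 - x1 - x2 mod 29 = 22^2 - 1 - 17 = 2
y3 = s (x1 - x3) - y1 mod 29 = 22 * (1 - 2) - 16 = 20

P + Q = (2, 20)


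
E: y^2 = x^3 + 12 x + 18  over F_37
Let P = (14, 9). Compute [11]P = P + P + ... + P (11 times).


k = 11 = 1011_2 (binary, LSB first: 1101)
Double-and-add from P = (14, 9):
  bit 0 = 1: acc = O + (14, 9) = (14, 9)
  bit 1 = 1: acc = (14, 9) + (6, 11) = (24, 12)
  bit 2 = 0: acc unchanged = (24, 12)
  bit 3 = 1: acc = (24, 12) + (3, 9) = (7, 1)

11P = (7, 1)


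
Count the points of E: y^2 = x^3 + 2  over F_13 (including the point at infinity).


For each x in F_13, count y with y^2 = x^3 + 0 x + 2 mod 13:
  x = 1: RHS = 3, y in [4, 9]  -> 2 point(s)
  x = 2: RHS = 10, y in [6, 7]  -> 2 point(s)
  x = 3: RHS = 3, y in [4, 9]  -> 2 point(s)
  x = 4: RHS = 1, y in [1, 12]  -> 2 point(s)
  x = 5: RHS = 10, y in [6, 7]  -> 2 point(s)
  x = 6: RHS = 10, y in [6, 7]  -> 2 point(s)
  x = 9: RHS = 3, y in [4, 9]  -> 2 point(s)
  x = 10: RHS = 1, y in [1, 12]  -> 2 point(s)
  x = 12: RHS = 1, y in [1, 12]  -> 2 point(s)
Affine points: 18. Add the point at infinity: total = 19.

#E(F_13) = 19


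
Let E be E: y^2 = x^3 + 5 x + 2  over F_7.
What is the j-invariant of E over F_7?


Delta = -16(4 a^3 + 27 b^2) mod 7 = 2
-1728 * (4 a)^3 = -1728 * (4*5)^3 mod 7 = 6
j = 6 * 2^(-1) mod 7 = 3

j = 3 (mod 7)


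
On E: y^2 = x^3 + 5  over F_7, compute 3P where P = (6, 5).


k = 3 = 11_2 (binary, LSB first: 11)
Double-and-add from P = (6, 5):
  bit 0 = 1: acc = O + (6, 5) = (6, 5)
  bit 1 = 1: acc = (6, 5) + (3, 5) = (5, 2)

3P = (5, 2)


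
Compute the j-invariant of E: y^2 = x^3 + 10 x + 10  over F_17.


Delta = -16(4 a^3 + 27 b^2) mod 17 = 2
-1728 * (4 a)^3 = -1728 * (4*10)^3 mod 17 = 4
j = 4 * 2^(-1) mod 17 = 2

j = 2 (mod 17)


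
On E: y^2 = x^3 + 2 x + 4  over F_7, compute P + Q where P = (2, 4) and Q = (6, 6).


P != Q, so use the chord formula.
s = (y2 - y1) / (x2 - x1) = (2) / (4) mod 7 = 4
x3 = s^2 - x1 - x2 mod 7 = 4^2 - 2 - 6 = 1
y3 = s (x1 - x3) - y1 mod 7 = 4 * (2 - 1) - 4 = 0

P + Q = (1, 0)


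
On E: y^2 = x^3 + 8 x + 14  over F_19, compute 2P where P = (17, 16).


Doubling: s = (3 x1^2 + a) / (2 y1)
s = (3*17^2 + 8) / (2*16) mod 19 = 3
x3 = s^2 - 2 x1 mod 19 = 3^2 - 2*17 = 13
y3 = s (x1 - x3) - y1 mod 19 = 3 * (17 - 13) - 16 = 15

2P = (13, 15)


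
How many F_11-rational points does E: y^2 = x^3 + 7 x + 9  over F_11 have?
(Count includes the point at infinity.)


For each x in F_11, count y with y^2 = x^3 + 7 x + 9 mod 11:
  x = 0: RHS = 9, y in [3, 8]  -> 2 point(s)
  x = 2: RHS = 9, y in [3, 8]  -> 2 point(s)
  x = 5: RHS = 4, y in [2, 9]  -> 2 point(s)
  x = 6: RHS = 3, y in [5, 6]  -> 2 point(s)
  x = 7: RHS = 5, y in [4, 7]  -> 2 point(s)
  x = 8: RHS = 5, y in [4, 7]  -> 2 point(s)
  x = 9: RHS = 9, y in [3, 8]  -> 2 point(s)
  x = 10: RHS = 1, y in [1, 10]  -> 2 point(s)
Affine points: 16. Add the point at infinity: total = 17.

#E(F_11) = 17


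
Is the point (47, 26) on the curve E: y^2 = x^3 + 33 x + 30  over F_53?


Check whether y^2 = x^3 + 33 x + 30 (mod 53) for (x, y) = (47, 26).
LHS: y^2 = 26^2 mod 53 = 40
RHS: x^3 + 33 x + 30 = 47^3 + 33*47 + 30 mod 53 = 40
LHS = RHS

Yes, on the curve


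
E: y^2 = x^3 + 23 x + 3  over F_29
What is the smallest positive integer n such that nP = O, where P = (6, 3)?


Compute successive multiples of P until we hit O:
  1P = (6, 3)
  2P = (16, 1)
  3P = (14, 16)
  4P = (13, 11)
  5P = (19, 7)
  6P = (24, 16)
  7P = (27, 6)
  8P = (12, 21)
  ... (continuing to 24P)
  24P = O

ord(P) = 24


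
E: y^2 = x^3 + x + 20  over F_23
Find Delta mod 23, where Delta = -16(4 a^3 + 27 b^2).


4 a^3 + 27 b^2 = 4*1^3 + 27*20^2 = 4 + 10800 = 10804
Delta = -16 * (10804) = -172864
Delta mod 23 = 4

Delta = 4 (mod 23)


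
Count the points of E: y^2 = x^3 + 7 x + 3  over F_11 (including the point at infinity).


For each x in F_11, count y with y^2 = x^3 + 7 x + 3 mod 11:
  x = 0: RHS = 3, y in [5, 6]  -> 2 point(s)
  x = 1: RHS = 0, y in [0]  -> 1 point(s)
  x = 2: RHS = 3, y in [5, 6]  -> 2 point(s)
  x = 5: RHS = 9, y in [3, 8]  -> 2 point(s)
  x = 9: RHS = 3, y in [5, 6]  -> 2 point(s)
Affine points: 9. Add the point at infinity: total = 10.

#E(F_11) = 10


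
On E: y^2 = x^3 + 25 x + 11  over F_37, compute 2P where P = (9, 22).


Doubling: s = (3 x1^2 + a) / (2 y1)
s = (3*9^2 + 25) / (2*22) mod 37 = 33
x3 = s^2 - 2 x1 mod 37 = 33^2 - 2*9 = 35
y3 = s (x1 - x3) - y1 mod 37 = 33 * (9 - 35) - 22 = 8

2P = (35, 8)


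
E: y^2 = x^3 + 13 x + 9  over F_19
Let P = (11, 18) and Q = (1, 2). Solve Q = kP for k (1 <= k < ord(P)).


Enumerate multiples of P until we hit Q = (1, 2):
  1P = (11, 18)
  2P = (1, 2)
Match found at i = 2.

k = 2


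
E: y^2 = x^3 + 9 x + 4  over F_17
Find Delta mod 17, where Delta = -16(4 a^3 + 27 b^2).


4 a^3 + 27 b^2 = 4*9^3 + 27*4^2 = 2916 + 432 = 3348
Delta = -16 * (3348) = -53568
Delta mod 17 = 16

Delta = 16 (mod 17)


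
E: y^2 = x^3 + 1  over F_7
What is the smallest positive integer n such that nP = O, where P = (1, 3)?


Compute successive multiples of P until we hit O:
  1P = (1, 3)
  2P = (0, 1)
  3P = (3, 0)
  4P = (0, 6)
  5P = (1, 4)
  6P = O

ord(P) = 6


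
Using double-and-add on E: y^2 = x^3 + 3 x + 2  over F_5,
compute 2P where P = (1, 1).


k = 2 = 10_2 (binary, LSB first: 01)
Double-and-add from P = (1, 1):
  bit 0 = 0: acc unchanged = O
  bit 1 = 1: acc = O + (2, 1) = (2, 1)

2P = (2, 1)


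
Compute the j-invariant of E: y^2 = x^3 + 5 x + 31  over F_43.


Delta = -16(4 a^3 + 27 b^2) mod 43 = 11
-1728 * (4 a)^3 = -1728 * (4*5)^3 mod 43 = 27
j = 27 * 11^(-1) mod 43 = 22

j = 22 (mod 43)


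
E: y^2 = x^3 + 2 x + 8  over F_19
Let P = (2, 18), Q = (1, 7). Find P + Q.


P != Q, so use the chord formula.
s = (y2 - y1) / (x2 - x1) = (8) / (18) mod 19 = 11
x3 = s^2 - x1 - x2 mod 19 = 11^2 - 2 - 1 = 4
y3 = s (x1 - x3) - y1 mod 19 = 11 * (2 - 4) - 18 = 17

P + Q = (4, 17)


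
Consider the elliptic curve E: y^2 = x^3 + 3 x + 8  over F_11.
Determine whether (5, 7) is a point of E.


Check whether y^2 = x^3 + 3 x + 8 (mod 11) for (x, y) = (5, 7).
LHS: y^2 = 7^2 mod 11 = 5
RHS: x^3 + 3 x + 8 = 5^3 + 3*5 + 8 mod 11 = 5
LHS = RHS

Yes, on the curve


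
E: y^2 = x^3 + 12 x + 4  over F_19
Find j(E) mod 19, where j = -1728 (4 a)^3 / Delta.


Delta = -16(4 a^3 + 27 b^2) mod 19 = 11
-1728 * (4 a)^3 = -1728 * (4*12)^3 mod 19 = 12
j = 12 * 11^(-1) mod 19 = 8

j = 8 (mod 19)


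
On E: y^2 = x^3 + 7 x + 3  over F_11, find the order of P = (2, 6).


Compute successive multiples of P until we hit O:
  1P = (2, 6)
  2P = (5, 3)
  3P = (5, 8)
  4P = (2, 5)
  5P = O

ord(P) = 5


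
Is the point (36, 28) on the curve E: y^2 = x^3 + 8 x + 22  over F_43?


Check whether y^2 = x^3 + 8 x + 22 (mod 43) for (x, y) = (36, 28).
LHS: y^2 = 28^2 mod 43 = 10
RHS: x^3 + 8 x + 22 = 36^3 + 8*36 + 22 mod 43 = 10
LHS = RHS

Yes, on the curve


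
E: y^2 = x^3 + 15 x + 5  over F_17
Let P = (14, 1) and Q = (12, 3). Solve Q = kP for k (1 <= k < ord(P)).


Enumerate multiples of P until we hit Q = (12, 3):
  1P = (14, 1)
  2P = (5, 1)
  3P = (15, 16)
  4P = (9, 6)
  5P = (12, 14)
  6P = (12, 3)
Match found at i = 6.

k = 6
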